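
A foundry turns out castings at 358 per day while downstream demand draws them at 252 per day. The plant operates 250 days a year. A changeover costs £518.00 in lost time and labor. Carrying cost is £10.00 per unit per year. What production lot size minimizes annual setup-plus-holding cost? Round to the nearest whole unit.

Annual demand D = 252 × 250 = 63,000.
Production build-up factor (1 − d/p) = 1 − 252/358 = 0.2961.
Q* = √(2DS / (H(1 − d/p))) = √(2 × 63,000 × 518 / (10 × 0.2961)).
= √(65,268,000 / 2.9609) ≈ 4695.034.

Q* ≈ 4,695 castings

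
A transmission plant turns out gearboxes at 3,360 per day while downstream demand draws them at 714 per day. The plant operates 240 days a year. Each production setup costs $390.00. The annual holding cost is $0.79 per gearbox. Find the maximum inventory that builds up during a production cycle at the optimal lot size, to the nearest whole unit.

Annual demand D = 714 × 240 = 171,360.
Production build-up factor (1 − d/p) = 1 − 714/3,360 = 0.7875.
Q* = √(2DS / (H(1 − d/p))) = √(2 × 171,360 × 390 / (0.79 × 0.7875)).
= √(133,660,800 / 0.6221) ≈ 14657.611.
Maximum inventory = Q*(1 − d/p) = 14657.611 × 0.7875 ≈ 11542.869.

I_max ≈ 11,543 gearboxes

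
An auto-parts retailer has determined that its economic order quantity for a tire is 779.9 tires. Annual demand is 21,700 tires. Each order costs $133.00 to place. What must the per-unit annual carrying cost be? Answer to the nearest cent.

The basic EOQ model gives Q* = √(2DS/H); rearrange for the unknown.
From Q* = √(2DS/H): H = 2DS / Q*² = 2 × 21,700 × 133 / 779.9² = 9.4899.

H ≈ $9.49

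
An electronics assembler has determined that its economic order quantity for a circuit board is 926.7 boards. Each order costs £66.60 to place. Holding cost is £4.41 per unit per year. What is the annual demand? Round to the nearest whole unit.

Squaring Q* = √(2DS/H) gives Q*² = 2DS/H.
From Q* = √(2DS/H): D = Q*²H / (2S) = 926.7² × 4.41 / (2 × 66.6) = 28432.346.

D ≈ 28,432 boards per year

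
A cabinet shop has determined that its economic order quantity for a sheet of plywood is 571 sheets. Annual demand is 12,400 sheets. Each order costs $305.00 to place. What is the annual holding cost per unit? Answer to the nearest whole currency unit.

H ≈ $23

The basic EOQ model gives Q* = √(2DS/H); rearrange for the unknown.
From Q* = √(2DS/H): H = 2DS / Q*² = 2 × 12,400 × 305 / 571² = 23.1995.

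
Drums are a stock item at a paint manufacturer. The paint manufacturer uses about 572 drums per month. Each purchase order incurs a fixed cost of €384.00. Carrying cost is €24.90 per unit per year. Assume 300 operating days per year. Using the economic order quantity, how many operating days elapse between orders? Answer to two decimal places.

Annual demand D = 572 × 12 = 6,864.
The optimal lot size = √(2DS/H) = √(2 × 6,864 × 384 / 24.9) ≈ 460.12.
Cycle time = Q*/D × 300 = 460.12 / 6,864 × 300 ≈ 20.110 days.

T ≈ 20.11 days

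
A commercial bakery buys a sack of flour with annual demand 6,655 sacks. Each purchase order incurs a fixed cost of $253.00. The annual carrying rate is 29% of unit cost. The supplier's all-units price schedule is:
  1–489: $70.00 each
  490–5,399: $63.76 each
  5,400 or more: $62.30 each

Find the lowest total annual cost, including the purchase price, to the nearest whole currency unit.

Holding cost per unit per year at price C is H = 0.29·C.
Candidates are each tier's EOQ (if it falls in that tier) and each price-break quantity.
EOQ at $70.00 = 407.3 (feasible in tier 1): TC = 6,655×$70.00 + (6,655/407.3)×253 + (407.3/2)×0.29×$70.00 = $474,117.94.
EOQ at $63.76 = 426.8 < 490, so use break Q=490: TC = 6,655×$63.76 + (6,655/490.0)×253 + (490.0/2)×0.29×$63.76 = $432,289.10.
EOQ at $62.30 = 431.7 < 5400, so use break Q=5400: TC = 6,655×$62.30 + (6,655/5400.0)×253 + (5400.0/2)×0.29×$62.30 = $463,699.20.
Lowest total cost among the candidates is at Q = 490.0.

TC* ≈ $432,289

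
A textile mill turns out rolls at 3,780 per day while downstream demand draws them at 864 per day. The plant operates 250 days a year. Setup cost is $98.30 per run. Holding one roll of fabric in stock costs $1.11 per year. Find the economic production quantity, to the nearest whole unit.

Annual demand D = 864 × 250 = 216,000.
Production build-up factor (1 − d/p) = 1 − 864/3,780 = 0.7714.
Q* = √(2DS / (H(1 − d/p))) = √(2 × 216,000 × 98.3 / (1.11 × 0.7714)).
= √(42,465,600 / 0.8563) ≈ 7042.215.

Q* ≈ 7,042 rolls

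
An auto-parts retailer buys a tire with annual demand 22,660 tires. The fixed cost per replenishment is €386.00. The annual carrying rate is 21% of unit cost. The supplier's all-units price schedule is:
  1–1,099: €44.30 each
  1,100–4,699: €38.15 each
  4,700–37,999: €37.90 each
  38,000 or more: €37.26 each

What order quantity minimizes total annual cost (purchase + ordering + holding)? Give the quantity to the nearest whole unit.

Q* ≈ 1,478 tires

Holding cost per unit per year at price C is H = 0.21·C.
For each price level, check whether its EOQ is feasible; otherwise the best quantity at that price is the breakpoint.
Tier 1 (€44.30): EOQ = 1371.3 exceeds tier's upper bound 1099, so this tier is dominated.
EOQ at €38.15 = 1477.7 (feasible in tier 2): TC = 22,660×€38.15 + (22,660/1477.7)×386 + (1477.7/2)×0.21×€38.15 = €876,317.47.
EOQ at €37.90 = 1482.6 < 4700, so use break Q=4700: TC = 22,660×€37.90 + (22,660/4700.0)×386 + (4700.0/2)×0.21×€37.90 = €879,378.66.
EOQ at €37.26 = 1495.2 < 38000, so use break Q=38000: TC = 22,660×€37.26 + (22,660/38000.0)×386 + (38000.0/2)×0.21×€37.26 = €993,209.18.
Lowest total cost is €876,317.47 at Q = 1477.7.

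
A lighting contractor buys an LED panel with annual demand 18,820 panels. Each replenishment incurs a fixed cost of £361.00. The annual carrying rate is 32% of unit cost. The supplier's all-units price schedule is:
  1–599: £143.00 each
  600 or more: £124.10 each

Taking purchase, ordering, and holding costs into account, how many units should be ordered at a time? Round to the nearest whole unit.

Q* ≈ 600 panels

Holding cost per unit per year at price C is H = 0.32·C.
Candidates are each tier's EOQ (if it falls in that tier) and each price-break quantity.
EOQ at £143.00 = 544.9 (feasible in tier 1): TC = 18,820×£143.00 + (18,820/544.9)×361 + (544.9/2)×0.32×£143.00 = £2,716,195.69.
EOQ at £124.10 = 584.9 < 600, so use break Q=600: TC = 18,820×£124.10 + (18,820/600.0)×361 + (600.0/2)×0.32×£124.10 = £2,358,798.97.
Lowest total cost is £2,358,798.97 at Q = 600.0.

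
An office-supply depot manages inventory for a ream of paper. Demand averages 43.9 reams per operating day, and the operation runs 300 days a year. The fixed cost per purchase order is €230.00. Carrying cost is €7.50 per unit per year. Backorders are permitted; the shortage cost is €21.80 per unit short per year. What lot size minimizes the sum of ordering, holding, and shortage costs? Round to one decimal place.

Annual demand D = 43.9 × 300 = 13,170.
With planned backorders, Q* = √(2DS/H) · √((H+B)/B).
√(2DS/H) = √(2 × 13,170 × 230 / 7.5) = 898.755.
√((H+B)/B) = √((7.5+21.8)/21.8) = 1.1593.
Q* ≈ 1041.950.

Q* ≈ 1,041.9 reams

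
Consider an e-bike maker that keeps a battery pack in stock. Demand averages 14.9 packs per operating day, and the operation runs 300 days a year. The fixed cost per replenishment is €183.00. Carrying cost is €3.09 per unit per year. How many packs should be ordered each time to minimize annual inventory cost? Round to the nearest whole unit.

Q* ≈ 728 packs

Annual demand D = 14.9 × 300 = 4,470.
EOQ = √(2DS / H) = √(2 × 4,470 × 183 / 3.09).
= √(1,636,020 / 3.09) = √529,456.3107 ≈ 727.637.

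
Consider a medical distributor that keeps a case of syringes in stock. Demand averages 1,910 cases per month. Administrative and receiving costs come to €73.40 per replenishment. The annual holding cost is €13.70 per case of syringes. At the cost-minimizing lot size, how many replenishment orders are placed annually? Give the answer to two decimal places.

Annual demand D = 1,910 × 12 = 22,920.
EOQ = √(2DS/H) = √(2 × 22,920 × 73.4 / 13.7) ≈ 495.58.
Orders per year = D / Q* = 22,920 / 495.58 ≈ 46.249.

N ≈ 46.25 orders per year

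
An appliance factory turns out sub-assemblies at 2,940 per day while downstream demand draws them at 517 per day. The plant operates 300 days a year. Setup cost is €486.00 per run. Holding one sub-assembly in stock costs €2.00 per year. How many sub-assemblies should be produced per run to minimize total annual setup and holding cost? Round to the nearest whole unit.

Q* ≈ 9,564 sub-assemblies

Annual demand D = 517 × 300 = 155,100.
Production build-up factor (1 − d/p) = 1 − 517/2,940 = 0.8241.
Q* = √(2DS / (H(1 − d/p))) = √(2 × 155,100 × 486 / (2 × 0.8241)).
= √(150,757,200 / 1.6483) ≈ 9563.591.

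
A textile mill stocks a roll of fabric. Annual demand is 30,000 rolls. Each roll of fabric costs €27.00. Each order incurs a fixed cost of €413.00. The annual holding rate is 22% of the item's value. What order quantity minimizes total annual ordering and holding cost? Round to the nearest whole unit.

Holding cost H = 0.22 × €27.00 = €5.9400 per unit per year.
EOQ = √(2DS / H) = √(2 × 30,000 × 413 / 5.94).
= √(24,780,000 / 5.94) = √4,171,717.1717 ≈ 2042.478.

Q* ≈ 2,042 rolls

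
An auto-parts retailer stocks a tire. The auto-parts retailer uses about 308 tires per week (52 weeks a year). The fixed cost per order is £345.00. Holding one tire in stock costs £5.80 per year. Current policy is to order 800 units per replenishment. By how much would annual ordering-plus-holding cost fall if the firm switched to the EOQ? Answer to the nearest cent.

Annual demand D = 308 × 52 = 16,016.
EOQ = √(2DS/H) = √(2 × 16,016 × 345 / 5.8) ≈ 1380.34.
Cost at Q* = (D/Q*)S + (Q*/2)H = √(2DSH) ≈ £8,006.00.
Cost at Q = 800: (16,016/800)×345 + (800/2)×5.8 = £6,906.90 + £2,320.00 = £9,226.90.
Excess = £9,226.90 − £8,006.00 = £1,220.90.

Extra cost ≈ £1,220.90 per year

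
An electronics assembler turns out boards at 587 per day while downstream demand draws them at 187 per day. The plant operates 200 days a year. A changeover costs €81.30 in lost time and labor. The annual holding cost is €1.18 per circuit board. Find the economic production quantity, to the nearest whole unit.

Annual demand D = 187 × 200 = 37,400.
Production build-up factor (1 − d/p) = 1 − 187/587 = 0.6814.
Q* = √(2DS / (H(1 − d/p))) = √(2 × 37,400 × 81.3 / (1.18 × 0.6814)).
= √(6,081,240 / 0.8041) ≈ 2750.072.

Q* ≈ 2,750 boards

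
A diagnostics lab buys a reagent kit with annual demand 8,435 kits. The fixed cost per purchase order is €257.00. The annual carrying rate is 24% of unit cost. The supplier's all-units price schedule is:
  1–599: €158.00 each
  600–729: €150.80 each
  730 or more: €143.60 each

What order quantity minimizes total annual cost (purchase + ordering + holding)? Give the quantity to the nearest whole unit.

Holding cost per unit per year at price C is H = 0.24·C.
For each price level, check whether its EOQ is feasible; otherwise the best quantity at that price is the breakpoint.
EOQ at €158.00 = 338.1 (feasible in tier 1): TC = 8,435×€158.00 + (8,435/338.1)×257 + (338.1/2)×0.24×€158.00 = €1,345,552.07.
EOQ at €150.80 = 346.1 < 600, so use break Q=600: TC = 8,435×€150.80 + (8,435/600.0)×257 + (600.0/2)×0.24×€150.80 = €1,286,468.59.
EOQ at €143.60 = 354.7 < 730, so use break Q=730: TC = 8,435×€143.60 + (8,435/730.0)×257 + (730.0/2)×0.24×€143.60 = €1,226,814.94.
Lowest total cost is €1,226,814.94 at Q = 730.0.

Q* ≈ 730 kits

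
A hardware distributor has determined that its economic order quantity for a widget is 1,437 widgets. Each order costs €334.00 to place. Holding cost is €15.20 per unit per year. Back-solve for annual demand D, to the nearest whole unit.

D ≈ 46,987 widgets per year

Invert the EOQ relation Q*² = 2DS/H.
From Q* = √(2DS/H): D = Q*²H / (2S) = 1,437² × 15.2 / (2 × 334) = 46987.319.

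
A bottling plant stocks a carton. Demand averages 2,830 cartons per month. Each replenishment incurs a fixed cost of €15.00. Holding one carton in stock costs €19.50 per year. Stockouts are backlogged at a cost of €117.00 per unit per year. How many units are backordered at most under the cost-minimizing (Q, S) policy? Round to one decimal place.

Annual demand D = 2,830 × 12 = 33,960.
With planned backorders, Q* = √(2DS/H) · √((H+B)/B).
√(2DS/H) = √(2 × 33,960 × 15 / 19.5) = 228.574.
√((H+B)/B) = √((19.5+117)/117) = 1.0801.
Q* ≈ 246.888.
S* = Q* · H/(H+B) = 246.888 × 19.5/136.5 ≈ 35.270.

S* ≈ 35.3 cartons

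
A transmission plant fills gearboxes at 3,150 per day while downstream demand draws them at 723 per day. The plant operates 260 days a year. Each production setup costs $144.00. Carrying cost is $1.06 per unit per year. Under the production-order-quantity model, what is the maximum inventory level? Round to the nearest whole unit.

I_max ≈ 6,273 gearboxes

Annual demand D = 723 × 260 = 187,980.
Production build-up factor (1 − d/p) = 1 − 723/3,150 = 0.7705.
Q* = √(2DS / (H(1 − d/p))) = √(2 × 187,980 × 144 / (1.06 × 0.7705)).
= √(54,138,240 / 0.8167) ≈ 8141.783.
Maximum inventory = Q*(1 − d/p) = 8141.783 × 0.7705 ≈ 6273.050.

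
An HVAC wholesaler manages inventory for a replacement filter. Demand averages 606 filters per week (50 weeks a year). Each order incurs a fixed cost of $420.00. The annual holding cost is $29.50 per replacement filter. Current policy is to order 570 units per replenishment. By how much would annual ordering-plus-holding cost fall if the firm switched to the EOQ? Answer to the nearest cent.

Annual demand D = 606 × 50 = 30,300.
EOQ = √(2DS/H) = √(2 × 30,300 × 420 / 29.5) ≈ 928.86.
Cost at Q* = (D/Q*)S + (Q*/2)H = √(2DSH) ≈ $27,401.35.
Cost at Q = 570: (30,300/570)×420 + (570/2)×29.5 = $22,326.32 + $8,407.50 = $30,733.82.
Excess = $30,733.82 − $27,401.35 = $3,332.47.

Extra cost ≈ $3,332.47 per year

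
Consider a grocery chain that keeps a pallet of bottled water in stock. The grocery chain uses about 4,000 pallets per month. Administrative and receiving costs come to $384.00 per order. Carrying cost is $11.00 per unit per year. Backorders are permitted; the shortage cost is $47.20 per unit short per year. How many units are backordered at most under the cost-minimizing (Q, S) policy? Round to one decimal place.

S* ≈ 384.2 pallets

Annual demand D = 4,000 × 12 = 48,000.
With planned backorders, Q* = √(2DS/H) · √((H+B)/B).
√(2DS/H) = √(2 × 48,000 × 384 / 11) = 1830.648.
√((H+B)/B) = √((11+47.2)/47.2) = 1.1104.
Q* ≈ 2032.803.
S* = Q* · H/(H+B) = 2032.803 × 11/58.2 ≈ 384.207.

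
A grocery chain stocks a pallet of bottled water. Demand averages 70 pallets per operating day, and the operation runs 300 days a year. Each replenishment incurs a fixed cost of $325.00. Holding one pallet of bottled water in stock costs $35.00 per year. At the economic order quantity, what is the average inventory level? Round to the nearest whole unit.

Annual demand D = 70 × 300 = 21,000.
Q* = √(2DS/H) = √(2 × 21,000 × 325 / 35) ≈ 624.50.
Average inventory = Q*/2 ≈ 624.50 / 2 = 312.250.

Average inventory ≈ 312 pallets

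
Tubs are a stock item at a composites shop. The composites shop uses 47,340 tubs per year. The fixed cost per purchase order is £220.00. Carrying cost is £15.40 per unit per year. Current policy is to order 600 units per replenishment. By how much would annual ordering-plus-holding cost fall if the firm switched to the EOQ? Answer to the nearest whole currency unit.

Extra cost ≈ £4,068 per year

EOQ = √(2DS/H) = √(2 × 47,340 × 220 / 15.4) ≈ 1163.00.
Cost at Q* = (D/Q*)S + (Q*/2)H = √(2DSH) ≈ £17,910.22.
Cost at Q = 600: (47,340/600)×220 + (600/2)×15.4 = £17,358.00 + £4,620.00 = £21,978.00.
Excess = £21,978.00 − £17,910.22 = £4,067.78.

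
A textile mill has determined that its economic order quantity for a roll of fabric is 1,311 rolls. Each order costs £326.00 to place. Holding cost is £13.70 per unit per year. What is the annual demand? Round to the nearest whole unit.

Invert the EOQ relation Q*² = 2DS/H.
From Q* = √(2DS/H): D = Q*²H / (2S) = 1,311² × 13.7 / (2 × 326) = 36114.230.

D ≈ 36,114 rolls per year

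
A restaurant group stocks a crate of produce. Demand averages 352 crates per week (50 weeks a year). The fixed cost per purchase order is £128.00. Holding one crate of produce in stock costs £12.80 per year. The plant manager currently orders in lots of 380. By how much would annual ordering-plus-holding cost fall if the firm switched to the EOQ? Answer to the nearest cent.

Extra cost ≈ £766.23 per year

Annual demand D = 352 × 50 = 17,600.
EOQ = √(2DS/H) = √(2 × 17,600 × 128 / 12.8) ≈ 593.30.
Cost at Q* = (D/Q*)S + (Q*/2)H = √(2DSH) ≈ £7,594.19.
Cost at Q = 380: (17,600/380)×128 + (380/2)×12.8 = £5,928.42 + £2,432.00 = £8,360.42.
Excess = £8,360.42 − £7,594.19 = £766.23.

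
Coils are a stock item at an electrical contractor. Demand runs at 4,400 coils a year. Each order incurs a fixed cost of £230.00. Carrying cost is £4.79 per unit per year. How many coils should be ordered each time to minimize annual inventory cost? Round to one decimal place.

EOQ = √(2DS / H) = √(2 × 4,400 × 230 / 4.79).
= √(2,024,000 / 4.79) = √422,546.9729 ≈ 650.036.

Q* ≈ 650.0 coils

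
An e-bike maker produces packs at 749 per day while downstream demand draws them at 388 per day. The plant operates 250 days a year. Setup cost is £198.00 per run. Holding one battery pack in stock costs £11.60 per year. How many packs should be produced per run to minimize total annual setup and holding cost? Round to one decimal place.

Annual demand D = 388 × 250 = 97,000.
Production build-up factor (1 − d/p) = 1 − 388/749 = 0.4820.
Q* = √(2DS / (H(1 − d/p))) = √(2 × 97,000 × 198 / (11.6 × 0.4820)).
= √(38,412,000 / 5.5909) ≈ 2621.149.

Q* ≈ 2,621.1 packs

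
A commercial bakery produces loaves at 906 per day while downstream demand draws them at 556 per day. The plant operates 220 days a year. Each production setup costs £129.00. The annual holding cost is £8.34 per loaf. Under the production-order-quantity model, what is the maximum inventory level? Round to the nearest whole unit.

Annual demand D = 556 × 220 = 122,320.
Production build-up factor (1 − d/p) = 1 − 556/906 = 0.3863.
Q* = √(2DS / (H(1 − d/p))) = √(2 × 122,320 × 129 / (8.34 × 0.3863)).
= √(31,558,560 / 3.2219) ≈ 3129.721.
Maximum inventory = Q*(1 − d/p) = 3129.721 × 0.3863 ≈ 1209.053.

I_max ≈ 1,209 loaves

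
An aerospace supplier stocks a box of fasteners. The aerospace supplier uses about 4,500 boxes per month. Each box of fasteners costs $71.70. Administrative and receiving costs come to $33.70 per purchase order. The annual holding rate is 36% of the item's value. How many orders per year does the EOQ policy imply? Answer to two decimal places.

Annual demand D = 4,500 × 12 = 54,000.
Holding cost H = 0.36 × $71.70 = $25.8120 per unit per year.
Q* = √(2DS/H) = √(2 × 54,000 × 33.7 / 25.812) ≈ 375.51.
Orders per year = D / Q* = 54,000 / 375.51 ≈ 143.806.

N ≈ 143.81 orders per year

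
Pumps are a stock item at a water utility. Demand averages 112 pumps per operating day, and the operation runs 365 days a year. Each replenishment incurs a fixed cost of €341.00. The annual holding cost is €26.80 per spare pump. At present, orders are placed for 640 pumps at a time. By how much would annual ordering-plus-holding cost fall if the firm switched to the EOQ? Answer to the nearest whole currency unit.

Extra cost ≈ €3,023 per year

Annual demand D = 112 × 365 = 40,880.
EOQ = √(2DS/H) = √(2 × 40,880 × 341 / 26.8) ≈ 1019.95.
Cost at Q* = (D/Q*)S + (Q*/2)H = √(2DSH) ≈ €27,334.75.
Cost at Q = 640: (40,880/640)×341 + (640/2)×26.8 = €21,781.38 + €8,576.00 = €30,357.38.
Excess = €30,357.38 − €27,334.75 = €3,022.63.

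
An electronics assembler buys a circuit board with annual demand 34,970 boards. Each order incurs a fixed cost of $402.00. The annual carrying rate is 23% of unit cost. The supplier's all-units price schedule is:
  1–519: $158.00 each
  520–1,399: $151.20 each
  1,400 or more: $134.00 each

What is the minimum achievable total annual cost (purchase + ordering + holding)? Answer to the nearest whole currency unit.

Holding cost per unit per year at price C is H = 0.23·C.
For each price level, check whether its EOQ is feasible; otherwise the best quantity at that price is the breakpoint.
Tier 1 ($158.00): EOQ = 879.6 exceeds tier's upper bound 519, so this tier is dominated.
EOQ at $151.20 = 899.2 (feasible in tier 2): TC = 34,970×$151.20 + (34,970/899.2)×402 + (899.2/2)×0.23×$151.20 = $5,318,733.12.
EOQ at $134.00 = 955.1 < 1400, so use break Q=1400: TC = 34,970×$134.00 + (34,970/1400.0)×402 + (1400.0/2)×0.23×$134.00 = $4,717,595.39.
Lowest total cost among the candidates is at Q = 1400.0.

TC* ≈ $4,717,595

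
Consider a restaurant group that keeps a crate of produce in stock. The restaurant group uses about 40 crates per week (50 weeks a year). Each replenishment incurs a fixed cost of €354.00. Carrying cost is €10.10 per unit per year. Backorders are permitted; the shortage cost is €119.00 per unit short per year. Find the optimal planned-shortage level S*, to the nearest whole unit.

Annual demand D = 40 × 50 = 2,000.
With planned backorders, Q* = √(2DS/H) · √((H+B)/B).
√(2DS/H) = √(2 × 2,000 × 354 / 10.1) = 374.430.
√((H+B)/B) = √((10.1+119)/119) = 1.0416.
Q* ≈ 389.996.
S* = Q* · H/(H+B) = 389.996 × 10.1/129.1 ≈ 30.511.

S* ≈ 31 crates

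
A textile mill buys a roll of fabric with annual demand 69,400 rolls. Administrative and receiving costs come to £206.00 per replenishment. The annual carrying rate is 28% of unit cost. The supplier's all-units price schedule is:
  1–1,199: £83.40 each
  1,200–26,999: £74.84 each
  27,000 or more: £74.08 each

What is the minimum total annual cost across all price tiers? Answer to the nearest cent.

TC* ≈ £5,218,382.79

Holding cost per unit per year at price C is H = 0.28·C.
Evaluate total cost at each tier's feasible EOQ or, if the EOQ is below the tier, at the tier's minimum quantity.
EOQ at £83.40 = 1106.5 (feasible in tier 1): TC = 69,400×£83.40 + (69,400/1106.5)×206 + (1106.5/2)×0.28×£83.40 = £5,813,799.87.
EOQ at £74.84 = 1168.1 < 1200, so use break Q=1200: TC = 69,400×£74.84 + (69,400/1200.0)×206 + (1200.0/2)×0.28×£74.84 = £5,218,382.79.
EOQ at £74.08 = 1174.1 < 27000, so use break Q=27000: TC = 69,400×£74.08 + (69,400/27000.0)×206 + (27000.0/2)×0.28×£74.08 = £5,421,703.90.
Lowest total cost among the candidates is at Q = 1200.0.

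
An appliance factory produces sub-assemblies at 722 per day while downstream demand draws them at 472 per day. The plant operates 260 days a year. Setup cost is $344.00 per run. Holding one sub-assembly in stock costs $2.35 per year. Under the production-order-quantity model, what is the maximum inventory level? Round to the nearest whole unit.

I_max ≈ 3,527 sub-assemblies

Annual demand D = 472 × 260 = 122,720.
Production build-up factor (1 − d/p) = 1 − 472/722 = 0.3463.
Q* = √(2DS / (H(1 − d/p))) = √(2 × 122,720 × 344 / (2.35 × 0.3463)).
= √(84,431,360 / 0.8137) ≈ 10186.302.
Maximum inventory = Q*(1 − d/p) = 10186.302 × 0.3463 ≈ 3527.113.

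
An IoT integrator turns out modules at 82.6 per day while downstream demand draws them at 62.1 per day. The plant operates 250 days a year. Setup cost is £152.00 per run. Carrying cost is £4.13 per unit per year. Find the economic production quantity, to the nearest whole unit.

Annual demand D = 62.1 × 250 = 15,525.
Production build-up factor (1 − d/p) = 1 − 62.1/82.6 = 0.2482.
Q* = √(2DS / (H(1 − d/p))) = √(2 × 15,525 × 152 / (4.13 × 0.2482)).
= √(4,719,600 / 1.025) ≈ 2145.807.

Q* ≈ 2,146 modules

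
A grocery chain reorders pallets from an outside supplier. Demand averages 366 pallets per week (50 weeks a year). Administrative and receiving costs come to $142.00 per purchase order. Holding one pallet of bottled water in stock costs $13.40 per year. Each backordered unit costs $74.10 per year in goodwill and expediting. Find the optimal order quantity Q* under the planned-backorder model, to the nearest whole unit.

Q* ≈ 677 pallets

Annual demand D = 366 × 50 = 18,300.
With planned backorders, Q* = √(2DS/H) · √((H+B)/B).
√(2DS/H) = √(2 × 18,300 × 142 / 13.4) = 622.777.
√((H+B)/B) = √((13.4+74.1)/74.1) = 1.0867.
Q* ≈ 676.748.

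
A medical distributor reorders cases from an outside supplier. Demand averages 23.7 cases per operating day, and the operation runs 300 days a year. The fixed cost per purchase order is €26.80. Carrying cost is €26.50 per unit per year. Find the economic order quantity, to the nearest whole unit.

Annual demand D = 23.7 × 300 = 7,110.
EOQ = √(2DS / H) = √(2 × 7,110 × 26.8 / 26.5).
= √(381,096 / 26.5) = √14,380.9811 ≈ 119.921.

Q* ≈ 120 cases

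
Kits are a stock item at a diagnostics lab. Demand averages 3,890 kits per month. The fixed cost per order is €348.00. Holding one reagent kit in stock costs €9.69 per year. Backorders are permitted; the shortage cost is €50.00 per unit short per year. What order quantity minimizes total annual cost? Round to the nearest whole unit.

Annual demand D = 3,890 × 12 = 46,680.
With planned backorders, Q* = √(2DS/H) · √((H+B)/B).
√(2DS/H) = √(2 × 46,680 × 348 / 9.69) = 1831.084.
√((H+B)/B) = √((9.69+50)/50) = 1.0926.
Q* ≈ 2000.663.

Q* ≈ 2,001 kits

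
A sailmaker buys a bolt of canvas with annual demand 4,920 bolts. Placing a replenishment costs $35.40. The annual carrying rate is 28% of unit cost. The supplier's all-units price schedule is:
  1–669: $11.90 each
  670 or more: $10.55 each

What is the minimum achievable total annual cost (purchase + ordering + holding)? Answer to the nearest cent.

TC* ≈ $53,155.54

Holding cost per unit per year at price C is H = 0.28·C.
For each price level, check whether its EOQ is feasible; otherwise the best quantity at that price is the breakpoint.
EOQ at $11.90 = 323.3 (feasible in tier 1): TC = 4,920×$11.90 + (4,920/323.3)×35.4 + (323.3/2)×0.28×$11.90 = $59,625.34.
EOQ at $10.55 = 343.4 < 670, so use break Q=670: TC = 4,920×$10.55 + (4,920/670.0)×35.4 + (670.0/2)×0.28×$10.55 = $53,155.54.
Lowest total cost among the candidates is at Q = 670.0.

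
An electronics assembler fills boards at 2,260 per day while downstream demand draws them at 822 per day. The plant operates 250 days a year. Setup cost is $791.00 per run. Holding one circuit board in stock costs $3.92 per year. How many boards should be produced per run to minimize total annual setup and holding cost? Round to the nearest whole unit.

Q* ≈ 11,417 boards

Annual demand D = 822 × 250 = 205,500.
Production build-up factor (1 − d/p) = 1 − 822/2,260 = 0.6363.
Q* = √(2DS / (H(1 − d/p))) = √(2 × 205,500 × 791 / (3.92 × 0.6363)).
= √(325,101,000 / 2.4942) ≈ 11416.708.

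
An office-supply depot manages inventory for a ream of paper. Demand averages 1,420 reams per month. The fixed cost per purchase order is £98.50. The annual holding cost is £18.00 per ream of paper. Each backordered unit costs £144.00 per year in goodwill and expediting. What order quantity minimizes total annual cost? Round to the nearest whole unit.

Q* ≈ 458 reams

Annual demand D = 1,420 × 12 = 17,040.
With planned backorders, Q* = √(2DS/H) · √((H+B)/B).
√(2DS/H) = √(2 × 17,040 × 98.5 / 18) = 431.849.
√((H+B)/B) = √((18+144)/144) = 1.0607.
Q* ≈ 458.045.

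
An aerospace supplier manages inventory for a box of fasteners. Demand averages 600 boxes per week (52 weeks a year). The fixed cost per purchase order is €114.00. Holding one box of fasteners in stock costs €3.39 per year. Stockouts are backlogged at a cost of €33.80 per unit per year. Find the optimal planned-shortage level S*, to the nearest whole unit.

Annual demand D = 600 × 52 = 31,200.
With planned backorders, Q* = √(2DS/H) · √((H+B)/B).
√(2DS/H) = √(2 × 31,200 × 114 / 3.39) = 1448.588.
√((H+B)/B) = √((3.39+33.8)/33.8) = 1.0489.
Q* ≈ 1519.496.
S* = Q* · H/(H+B) = 1519.496 × 3.39/37.19 ≈ 138.507.

S* ≈ 139 boxes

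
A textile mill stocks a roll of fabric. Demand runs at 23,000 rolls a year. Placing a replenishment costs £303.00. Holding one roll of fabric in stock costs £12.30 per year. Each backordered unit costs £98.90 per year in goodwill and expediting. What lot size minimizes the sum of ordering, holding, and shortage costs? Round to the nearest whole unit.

Q* ≈ 1,129 rolls

With planned backorders, Q* = √(2DS/H) · √((H+B)/B).
√(2DS/H) = √(2 × 23,000 × 303 / 12.3) = 1064.505.
√((H+B)/B) = √((12.3+98.9)/98.9) = 1.0604.
Q* ≈ 1128.761.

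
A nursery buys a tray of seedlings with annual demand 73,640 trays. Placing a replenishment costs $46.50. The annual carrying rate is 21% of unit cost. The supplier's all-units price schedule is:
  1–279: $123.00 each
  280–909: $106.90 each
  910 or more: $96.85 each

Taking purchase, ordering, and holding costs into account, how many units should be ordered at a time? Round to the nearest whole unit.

Holding cost per unit per year at price C is H = 0.21·C.
For each price level, check whether its EOQ is feasible; otherwise the best quantity at that price is the breakpoint.
Tier 1 ($123.00): EOQ = 514.9 exceeds tier's upper bound 279, so this tier is dominated.
EOQ at $106.90 = 552.3 (feasible in tier 2): TC = 73,640×$106.90 + (73,640/552.3)×46.5 + (552.3/2)×0.21×$106.90 = $7,884,515.29.
EOQ at $96.85 = 580.3 < 910, so use break Q=910: TC = 73,640×$96.85 + (73,640/910.0)×46.5 + (910.0/2)×0.21×$96.85 = $7,145,050.94.
Lowest total cost is $7,145,050.94 at Q = 910.0.

Q* ≈ 910 trays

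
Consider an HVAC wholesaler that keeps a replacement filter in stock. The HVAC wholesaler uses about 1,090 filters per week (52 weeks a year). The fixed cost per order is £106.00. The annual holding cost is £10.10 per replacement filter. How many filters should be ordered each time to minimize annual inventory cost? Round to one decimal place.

Annual demand D = 1,090 × 52 = 56,680.
EOQ = √(2DS / H) = √(2 × 56,680 × 106 / 10.1).
= √(12,016,160 / 10.1) = √1,189,718.8119 ≈ 1090.742.

Q* ≈ 1,090.7 filters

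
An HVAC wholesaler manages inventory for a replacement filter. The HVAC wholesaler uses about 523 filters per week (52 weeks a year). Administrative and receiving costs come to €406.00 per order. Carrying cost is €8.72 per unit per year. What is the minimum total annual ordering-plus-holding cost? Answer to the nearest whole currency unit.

TC* ≈ €13,877

Annual demand D = 523 × 52 = 27,196.
The optimal lot size = √(2DS/H) = √(2 × 27,196 × 406 / 8.72) ≈ 1591.37.
At Q*, ordering cost (D/Q*)S equals holding cost (Q*/2)H, each = √(DSH/2).
Minimum total = √(2DSH) = √(2 × 27,196 × 406 × 8.72) ≈ 13876.782.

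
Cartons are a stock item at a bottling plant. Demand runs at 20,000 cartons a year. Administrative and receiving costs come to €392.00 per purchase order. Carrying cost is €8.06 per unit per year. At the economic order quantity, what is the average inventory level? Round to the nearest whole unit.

Average inventory ≈ 697 cartons

EOQ = √(2DS/H) = √(2 × 20,000 × 392 / 8.06) ≈ 1394.78.
Average inventory = Q*/2 ≈ 1394.78 / 2 = 697.390.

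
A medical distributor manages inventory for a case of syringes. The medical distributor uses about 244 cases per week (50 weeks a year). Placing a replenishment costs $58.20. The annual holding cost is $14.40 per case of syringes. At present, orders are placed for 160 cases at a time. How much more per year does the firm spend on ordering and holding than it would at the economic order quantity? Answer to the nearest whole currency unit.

Extra cost ≈ $1,068 per year

Annual demand D = 244 × 50 = 12,200.
EOQ = √(2DS/H) = √(2 × 12,200 × 58.2 / 14.4) ≈ 314.03.
Cost at Q* = (D/Q*)S + (Q*/2)H = √(2DSH) ≈ $4,522.07.
Cost at Q = 160: (12,200/160)×58.2 + (160/2)×14.4 = $4,437.75 + $1,152.00 = $5,589.75.
Excess = $5,589.75 − $4,522.07 = $1,067.68.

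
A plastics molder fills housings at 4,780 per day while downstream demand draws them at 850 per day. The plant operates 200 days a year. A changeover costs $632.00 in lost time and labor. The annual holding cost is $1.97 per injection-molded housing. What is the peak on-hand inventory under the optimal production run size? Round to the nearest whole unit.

I_max ≈ 9,470 housings

Annual demand D = 850 × 200 = 170,000.
Production build-up factor (1 − d/p) = 1 − 850/4,780 = 0.8222.
Q* = √(2DS / (H(1 − d/p))) = √(2 × 170,000 × 632 / (1.97 × 0.8222)).
= √(214,880,000 / 1.6197) ≈ 11518.145.
Maximum inventory = Q*(1 − d/p) = 11518.145 × 0.8222 ≈ 9469.940.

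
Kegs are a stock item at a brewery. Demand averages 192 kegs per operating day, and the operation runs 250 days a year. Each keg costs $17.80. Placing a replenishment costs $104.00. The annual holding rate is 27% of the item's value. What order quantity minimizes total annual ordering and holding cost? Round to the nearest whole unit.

Annual demand D = 192 × 250 = 48,000.
Holding cost H = 0.27 × $17.80 = $4.8060 per unit per year.
EOQ = √(2DS / H) = √(2 × 48,000 × 104 / 4.806).
= √(9,984,000 / 4.806) = √2,077,403.2459 ≈ 1441.320.

Q* ≈ 1,441 kegs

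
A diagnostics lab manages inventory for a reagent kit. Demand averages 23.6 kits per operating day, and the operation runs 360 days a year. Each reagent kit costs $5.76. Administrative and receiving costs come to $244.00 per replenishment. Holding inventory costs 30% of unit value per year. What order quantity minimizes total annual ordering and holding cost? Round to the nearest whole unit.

Q* ≈ 1,549 kits

Annual demand D = 23.6 × 360 = 8,496.
Holding cost H = 0.30 × $5.76 = $1.7280 per unit per year.
EOQ = √(2DS / H) = √(2 × 8,496 × 244 / 1.728).
= √(4,146,048 / 1.728) = √2,399,333.3333 ≈ 1548.978.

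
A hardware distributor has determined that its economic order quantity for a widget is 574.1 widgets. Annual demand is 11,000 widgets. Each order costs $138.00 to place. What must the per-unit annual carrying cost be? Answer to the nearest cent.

Invert the EOQ relation Q*² = 2DS/H.
From Q* = √(2DS/H): H = 2DS / Q*² = 2 × 11,000 × 138 / 574.1² = 9.2114.

H ≈ $9.21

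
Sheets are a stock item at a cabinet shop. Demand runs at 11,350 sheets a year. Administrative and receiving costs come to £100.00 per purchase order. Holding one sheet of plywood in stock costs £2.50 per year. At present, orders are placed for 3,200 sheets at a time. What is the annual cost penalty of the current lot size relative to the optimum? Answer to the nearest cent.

EOQ = √(2DS/H) = √(2 × 11,350 × 100 / 2.5) ≈ 952.89.
Cost at Q* = (D/Q*)S + (Q*/2)H = √(2DSH) ≈ £2,382.23.
Cost at Q = 3,200: (11,350/3,200)×100 + (3,200/2)×2.5 = £354.69 + £4,000.00 = £4,354.69.
Excess = £4,354.69 − £2,382.23 = £1,972.46.

Extra cost ≈ £1,972.46 per year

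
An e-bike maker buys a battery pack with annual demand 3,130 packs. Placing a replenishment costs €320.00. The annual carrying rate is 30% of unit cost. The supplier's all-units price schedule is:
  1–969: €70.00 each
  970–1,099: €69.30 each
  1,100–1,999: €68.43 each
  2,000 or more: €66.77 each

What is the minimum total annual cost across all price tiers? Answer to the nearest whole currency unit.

TC* ≈ €225,586

Holding cost per unit per year at price C is H = 0.30·C.
Candidates are each tier's EOQ (if it falls in that tier) and each price-break quantity.
EOQ at €70.00 = 308.9 (feasible in tier 1): TC = 3,130×€70.00 + (3,130/308.9)×320 + (308.9/2)×0.30×€70.00 = €225,585.92.
EOQ at €69.30 = 310.4 < 970, so use break Q=970: TC = 3,130×€69.30 + (3,130/970.0)×320 + (970.0/2)×0.30×€69.30 = €228,024.73.
EOQ at €68.43 = 312.4 < 1100, so use break Q=1100: TC = 3,130×€68.43 + (3,130/1100.0)×320 + (1100.0/2)×0.30×€68.43 = €226,387.40.
EOQ at €66.77 = 316.2 < 2000, so use break Q=2000: TC = 3,130×€66.77 + (3,130/2000.0)×320 + (2000.0/2)×0.30×€66.77 = €229,521.90.
Lowest total cost among the candidates is at Q = 308.9.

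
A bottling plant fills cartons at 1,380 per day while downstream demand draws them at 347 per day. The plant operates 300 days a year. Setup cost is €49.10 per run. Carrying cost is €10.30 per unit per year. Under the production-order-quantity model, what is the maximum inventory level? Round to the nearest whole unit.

Annual demand D = 347 × 300 = 104,100.
Production build-up factor (1 − d/p) = 1 − 347/1,380 = 0.7486.
Q* = √(2DS / (H(1 − d/p))) = √(2 × 104,100 × 49.1 / (10.3 × 0.7486)).
= √(10,222,620 / 7.7101) ≈ 1151.468.
Maximum inventory = Q*(1 − d/p) = 1151.468 × 0.7486 ≈ 861.932.

I_max ≈ 862 cartons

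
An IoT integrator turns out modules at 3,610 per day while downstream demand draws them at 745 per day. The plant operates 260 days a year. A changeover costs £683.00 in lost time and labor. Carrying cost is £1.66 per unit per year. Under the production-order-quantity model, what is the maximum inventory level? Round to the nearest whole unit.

Annual demand D = 745 × 260 = 193,700.
Production build-up factor (1 − d/p) = 1 − 745/3,610 = 0.7936.
Q* = √(2DS / (H(1 − d/p))) = √(2 × 193,700 × 683 / (1.66 × 0.7936)).
= √(264,594,200 / 1.3174) ≈ 14171.878.
Maximum inventory = Q*(1 − d/p) = 14171.878 × 0.7936 ≈ 11247.211.

I_max ≈ 11,247 modules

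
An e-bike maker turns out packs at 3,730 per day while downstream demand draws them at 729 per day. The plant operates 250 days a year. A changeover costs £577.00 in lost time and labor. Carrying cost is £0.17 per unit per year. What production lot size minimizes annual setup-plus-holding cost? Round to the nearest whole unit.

Annual demand D = 729 × 250 = 182,250.
Production build-up factor (1 − d/p) = 1 − 729/3,730 = 0.8046.
Q* = √(2DS / (H(1 − d/p))) = √(2 × 182,250 × 577 / (0.17 × 0.8046)).
= √(210,316,500 / 0.1368) ≈ 39213.322.

Q* ≈ 39,213 packs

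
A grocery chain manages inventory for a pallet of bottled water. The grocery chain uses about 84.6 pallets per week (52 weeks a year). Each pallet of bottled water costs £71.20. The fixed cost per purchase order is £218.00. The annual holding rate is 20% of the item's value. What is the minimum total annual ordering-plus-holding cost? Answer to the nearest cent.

TC* ≈ £5,226.19

Annual demand D = 84.6 × 52 = 4,399.2.
Holding cost H = 0.20 × £71.20 = £14.2400 per unit per year.
Q* = √(2DS/H) = √(2 × 4,399.2 × 218 / 14.24) ≈ 367.01.
At the optimum the two cost components are equal, so total cost = 2·(Q*/2)H = Q*·H.
Minimum total = √(2DSH) = √(2 × 4,399.2 × 218 × 14.24) ≈ 5226.189.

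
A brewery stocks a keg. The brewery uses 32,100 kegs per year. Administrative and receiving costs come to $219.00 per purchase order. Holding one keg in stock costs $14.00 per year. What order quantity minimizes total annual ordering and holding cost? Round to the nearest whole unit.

Q* ≈ 1,002 kegs

EOQ = √(2DS / H) = √(2 × 32,100 × 219 / 14).
= √(14,059,800 / 14) = √1,004,271.4286 ≈ 1002.133.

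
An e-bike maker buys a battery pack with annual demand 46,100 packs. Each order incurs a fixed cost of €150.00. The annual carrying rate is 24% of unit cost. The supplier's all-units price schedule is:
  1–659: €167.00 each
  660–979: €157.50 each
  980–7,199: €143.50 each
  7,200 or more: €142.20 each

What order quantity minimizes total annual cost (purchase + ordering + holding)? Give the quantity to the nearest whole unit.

Q* ≈ 980 packs

Holding cost per unit per year at price C is H = 0.24·C.
Candidates are each tier's EOQ (if it falls in that tier) and each price-break quantity.
EOQ at €167.00 = 587.4 (feasible in tier 1): TC = 46,100×€167.00 + (46,100/587.4)×150 + (587.4/2)×0.24×€167.00 = €7,722,243.71.
EOQ at €157.50 = 604.9 < 660, so use break Q=660: TC = 46,100×€157.50 + (46,100/660.0)×150 + (660.0/2)×0.24×€157.50 = €7,283,701.27.
EOQ at €143.50 = 633.7 < 980, so use break Q=980: TC = 46,100×€143.50 + (46,100/980.0)×150 + (980.0/2)×0.24×€143.50 = €6,639,281.72.
EOQ at €142.20 = 636.6 < 7200, so use break Q=7200: TC = 46,100×€142.20 + (46,100/7200.0)×150 + (7200.0/2)×0.24×€142.20 = €6,679,241.22.
Lowest total cost is €6,639,281.72 at Q = 980.0.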